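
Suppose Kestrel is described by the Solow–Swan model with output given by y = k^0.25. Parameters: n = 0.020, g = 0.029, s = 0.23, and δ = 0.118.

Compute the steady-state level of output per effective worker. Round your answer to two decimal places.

y* = 1.11

Steady state requires s·f(k) = (n + g + δ)·k, i.e. s·k^α = (n + g + δ)·k.
Rearranging, k^(1−α) = s / (n + g + δ).
k^0.75 = 0.23 / (0.020 + 0.029 + 0.118) = 0.23 / 0.167 = 1.3772
k* = 1.3772^(1/0.75) ≈ 1.5322
y* = (k*)^α = 1.5322^0.25 ≈ 1.1126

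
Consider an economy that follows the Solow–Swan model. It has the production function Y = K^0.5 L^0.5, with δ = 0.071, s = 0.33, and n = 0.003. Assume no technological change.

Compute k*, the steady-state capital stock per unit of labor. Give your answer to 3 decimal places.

k* = 19.887

Steady state requires s·f(k) = (n + δ)·k, i.e. s·k^α = (n + δ)·k.
Rearranging, k^(1−α) = s / (n + δ).
k^0.5 = 0.33 / (0.003 + 0.071) = 0.33 / 0.074 = 4.4595
k* = 4.4595^(1/0.5) ≈ 19.8871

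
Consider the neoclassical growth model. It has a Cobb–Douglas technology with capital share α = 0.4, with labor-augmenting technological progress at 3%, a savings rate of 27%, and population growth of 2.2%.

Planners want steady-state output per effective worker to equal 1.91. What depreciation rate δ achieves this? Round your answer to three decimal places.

δ ≈ 0.050

Steady state requires s·f(k) = (n + g + δ)·k, i.e. s·k^α = (n + g + δ)·k.
Since y* = [s/(n + g + δ)]^(α/(1−α)), we have s/(n + g + δ) = (y*)^((1−α)/α) = 1.91^1.5 = 2.6397.
Therefore n + g + δ = s / 2.6397 = 0.27 / 2.6397 = 0.1023, so δ = 0.1023 − 0.052 = 0.0503.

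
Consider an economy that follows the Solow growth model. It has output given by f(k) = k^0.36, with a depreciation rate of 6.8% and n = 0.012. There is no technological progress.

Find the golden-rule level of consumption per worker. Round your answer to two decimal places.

At the golden rule, f'(k) = n + δ, so α·k^(α−1) = n + δ and k_gold = (α/(n + δ))^(1/(1−α)).
k_gold = (0.36/0.080)^(1/0.64) = 4.5000^1.5625 ≈ 10.4868
c_gold = f(k_gold) − (n + δ)·k_gold = 2.3304 − 0.080×10.4868 ≈ 1.4915

c_gold ≈ 1.49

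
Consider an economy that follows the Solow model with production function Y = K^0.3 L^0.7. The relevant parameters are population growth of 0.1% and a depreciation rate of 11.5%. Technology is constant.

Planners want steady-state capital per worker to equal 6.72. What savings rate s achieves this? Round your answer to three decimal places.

At the steady state, Δk = 0, so s·k^α = (n + δ)·k.
So s / (n + δ) = (k*)^(1−α) = 6.72^0.7 = 3.7945.
Therefore s = 3.7945 × (n + δ) = 3.7945 × 0.116 = 0.4402.

s ≈ 0.440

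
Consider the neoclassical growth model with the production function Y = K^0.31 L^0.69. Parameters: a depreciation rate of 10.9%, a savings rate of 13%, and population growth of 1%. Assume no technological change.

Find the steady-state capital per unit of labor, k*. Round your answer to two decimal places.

k* = 1.14

Steady state requires s·f(k) = (n + δ)·k, i.e. s·k^α = (n + δ)·k.
Rearranging, k^(1−α) = s / (n + δ).
k^0.69 = 0.13 / (0.010 + 0.109) = 0.13 / 0.119 = 1.0924
k* = 1.0924^(1/0.69) ≈ 1.1366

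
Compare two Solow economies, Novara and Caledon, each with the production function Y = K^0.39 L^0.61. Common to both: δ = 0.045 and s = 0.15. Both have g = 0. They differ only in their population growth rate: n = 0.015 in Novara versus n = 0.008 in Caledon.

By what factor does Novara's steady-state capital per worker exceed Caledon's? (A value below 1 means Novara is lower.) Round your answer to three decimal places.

ratio ≈ 0.816

Steady-state k* = [s/(n + δ)]^(1/(1−α)), so the ratio is [ (s_N/(n + δ)_N) / (s_C/(n + δ)_C) ]^1.6393.
s_N/(n + δ)_N = 0.15/0.060 = 2.5000; s_C/(n + δ)_C = 0.15/0.053 = 2.8302.
Ratio = (2.5000/2.8302)^1.6393 = 0.8833^1.6393 ≈ 0.8159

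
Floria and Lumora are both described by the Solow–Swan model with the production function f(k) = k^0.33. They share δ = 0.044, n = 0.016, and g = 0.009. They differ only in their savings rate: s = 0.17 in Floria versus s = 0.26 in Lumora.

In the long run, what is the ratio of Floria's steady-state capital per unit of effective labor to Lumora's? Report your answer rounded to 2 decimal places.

k*_F / k*_L ≈ 0.53

Steady-state k* = [s/(n + g + δ)]^(1/(1−α)), so the ratio is [ (s_F/(n + g + δ)_F) / (s_L/(n + g + δ)_L) ]^1.4925.
s_F/(n + g + δ)_F = 0.17/0.069 = 2.4638; s_L/(n + g + δ)_L = 0.26/0.069 = 3.7681.
Ratio = (2.4638/3.7681)^1.4925 = 0.6539^1.4925 ≈ 0.5305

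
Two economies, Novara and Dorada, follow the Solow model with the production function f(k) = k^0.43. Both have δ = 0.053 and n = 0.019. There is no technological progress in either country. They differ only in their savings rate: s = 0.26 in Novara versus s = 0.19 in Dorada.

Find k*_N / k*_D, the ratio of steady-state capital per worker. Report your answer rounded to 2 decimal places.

ratio ≈ 1.73

Steady-state k* = [s/(n + δ)]^(1/(1−α)), so the ratio is [ (s_N/(n + δ)_N) / (s_D/(n + δ)_D) ]^1.7544.
s_N/(n + δ)_N = 0.26/0.072 = 3.6111; s_D/(n + δ)_D = 0.19/0.072 = 2.6389.
Ratio = (3.6111/2.6389)^1.7544 = 1.3684^1.7544 ≈ 1.7337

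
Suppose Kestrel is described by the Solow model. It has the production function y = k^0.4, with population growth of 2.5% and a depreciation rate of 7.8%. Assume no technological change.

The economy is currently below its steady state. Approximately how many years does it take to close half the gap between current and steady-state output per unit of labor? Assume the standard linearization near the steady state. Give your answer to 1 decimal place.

t_½ ≈ 11.2 years

Near the steady state the convergence rate is λ = (1 − α)(n + δ).
λ = (1 − 0.4) × 0.103 = 0.6 × 0.103 = 0.0618
Half-life = ln 2 / λ = 0.6931 / 0.0618 ≈ 11.22 years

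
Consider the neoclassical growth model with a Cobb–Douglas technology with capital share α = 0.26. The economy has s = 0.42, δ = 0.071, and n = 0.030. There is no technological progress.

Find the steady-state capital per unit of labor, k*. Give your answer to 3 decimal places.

k* = 6.861

In steady state, investment equals break-even investment: s·k^α = (n + δ)·k.
Dividing both sides by k: k^(1−α) = s / (n + δ).
k^0.74 = 0.42 / (0.030 + 0.071) = 0.42 / 0.101 = 4.1584
k* = 4.1584^(1/0.74) ≈ 6.8610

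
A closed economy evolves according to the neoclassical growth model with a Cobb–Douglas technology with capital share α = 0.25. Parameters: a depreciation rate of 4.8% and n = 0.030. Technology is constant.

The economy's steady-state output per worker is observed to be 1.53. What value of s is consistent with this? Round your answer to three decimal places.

s ≈ 0.279

In steady state, investment equals break-even investment: s·k^α = (n + δ)·k.
Since y* = [s/(n + δ)]^(α/(1−α)), we have s/(n + δ) = (y*)^((1−α)/α) = 1.53^3 = 3.5816.
Therefore s = 3.5816 × (n + δ) = 3.5816 × 0.078 = 0.2794.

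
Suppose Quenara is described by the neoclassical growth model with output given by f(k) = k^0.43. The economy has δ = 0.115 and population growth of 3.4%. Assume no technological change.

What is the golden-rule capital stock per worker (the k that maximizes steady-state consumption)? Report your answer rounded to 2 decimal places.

k_gold ≈ 6.42

The golden rule sets f'(k) = n + δ, i.e. α·k^(α−1) = n + δ.
So k^(1−α) = α / (n + δ) = 0.43 / 0.149 = 2.8859.
k_gold = 2.8859^(1/0.57) ≈ 6.4196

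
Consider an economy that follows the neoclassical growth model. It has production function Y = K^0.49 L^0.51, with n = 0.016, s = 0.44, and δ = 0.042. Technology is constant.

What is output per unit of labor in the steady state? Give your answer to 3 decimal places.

y* = 7.007

Steady state requires s·f(k) = (n + δ)·k, i.e. s·k^α = (n + δ)·k.
Rearranging, k^(1−α) = s / (n + δ).
k^0.51 = 0.44 / (0.016 + 0.042) = 0.44 / 0.058 = 7.5862
k* = 7.5862^(1/0.51) ≈ 53.1542
y* = (k*)^α = 53.1542^0.49 ≈ 7.0067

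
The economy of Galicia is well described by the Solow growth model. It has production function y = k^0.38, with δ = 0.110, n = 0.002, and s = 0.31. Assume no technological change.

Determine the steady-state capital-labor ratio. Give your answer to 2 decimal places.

k* = 5.17

Steady state requires s·f(k) = (n + δ)·k, i.e. s·k^α = (n + δ)·k.
Dividing both sides by k: k^(1−α) = s / (n + δ).
k^0.62 = 0.31 / (0.002 + 0.110) = 0.31 / 0.112 = 2.7679
k* = 2.7679^(1/0.62) ≈ 5.1659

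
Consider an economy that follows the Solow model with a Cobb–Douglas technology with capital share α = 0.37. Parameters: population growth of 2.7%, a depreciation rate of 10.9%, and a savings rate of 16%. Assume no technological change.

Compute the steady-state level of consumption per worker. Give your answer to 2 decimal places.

In steady state, investment equals break-even investment: s·k^α = (n + δ)·k.
Dividing both sides by k: k^(1−α) = s / (n + δ).
k^0.63 = 0.16 / (0.027 + 0.109) = 0.16 / 0.136 = 1.1765
k* = 1.1765^(1/0.63) ≈ 1.2943
y* = (k*)^α = 1.2943^0.37 ≈ 1.1002
c* = (1 − s)·y* = (1 − 0.16) × 1.1002 ≈ 0.9242

c* = 0.92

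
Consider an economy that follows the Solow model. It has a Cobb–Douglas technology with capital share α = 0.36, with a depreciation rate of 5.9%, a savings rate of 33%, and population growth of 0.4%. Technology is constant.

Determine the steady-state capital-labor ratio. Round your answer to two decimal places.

At the steady state, Δk = 0, so s·k^α = (n + δ)·k.
Dividing both sides by k: k^(1−α) = s / (n + δ).
k^0.64 = 0.33 / (0.004 + 0.059) = 0.33 / 0.063 = 5.2381
k* = 5.2381^(1/0.64) ≈ 13.2956

k* ≈ 13.30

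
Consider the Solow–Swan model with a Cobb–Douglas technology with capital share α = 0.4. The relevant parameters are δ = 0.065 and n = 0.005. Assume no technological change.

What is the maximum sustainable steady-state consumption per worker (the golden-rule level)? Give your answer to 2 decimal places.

c_gold ≈ 1.92

At the golden rule, f'(k) = n + δ, so α·k^(α−1) = n + δ and k_gold = (α/(n + δ))^(1/(1−α)).
k_gold = (0.4/0.070)^(1/0.6) = 5.7143^1.6667 ≈ 18.2654
c_gold = f(k_gold) − (n + δ)·k_gold = 3.1963 − 0.070×18.2654 ≈ 1.9177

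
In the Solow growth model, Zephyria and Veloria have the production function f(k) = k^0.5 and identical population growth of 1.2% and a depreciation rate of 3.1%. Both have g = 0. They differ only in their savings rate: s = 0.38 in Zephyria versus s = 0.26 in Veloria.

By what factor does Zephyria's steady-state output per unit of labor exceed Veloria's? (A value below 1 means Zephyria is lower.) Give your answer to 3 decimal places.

Steady-state y* = [s/(n + δ)]^(α/(1−α)), so the ratio is [ (s_Z/(n + δ)_Z) / (s_V/(n + δ)_V) ]^1.
s_Z/(n + δ)_Z = 0.38/0.043 = 8.8372; s_V/(n + δ)_V = 0.26/0.043 = 6.0465.
Ratio = (8.8372/6.0465)^1 = 1.4615^1 ≈ 1.4615

y*_Z / y*_V ≈ 1.462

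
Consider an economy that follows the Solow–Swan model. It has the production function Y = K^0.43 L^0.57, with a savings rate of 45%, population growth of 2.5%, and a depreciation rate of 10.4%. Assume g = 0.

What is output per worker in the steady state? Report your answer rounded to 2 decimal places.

Steady state requires s·f(k) = (n + δ)·k, i.e. s·k^α = (n + δ)·k.
Rearranging, k^(1−α) = s / (n + δ).
k^0.57 = 0.45 / (0.025 + 0.104) = 0.45 / 0.129 = 3.4884
k* = 3.4884^(1/0.57) ≈ 8.9532
y* = (k*)^α = 8.9532^0.43 ≈ 2.5666

y* ≈ 2.57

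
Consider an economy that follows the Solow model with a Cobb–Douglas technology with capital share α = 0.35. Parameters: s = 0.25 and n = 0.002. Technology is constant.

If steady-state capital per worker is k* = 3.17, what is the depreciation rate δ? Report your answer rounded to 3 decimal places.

Steady state requires s·f(k) = (n + δ)·k, i.e. s·k^α = (n + δ)·k.
So s / (n + δ) = (k*)^(1−α) = 3.17^0.65 = 2.1168.
Therefore n + δ = s / 2.1168 = 0.25 / 2.1168 = 0.1181, so δ = 0.1181 − 0.002 = 0.1161.

δ ≈ 0.116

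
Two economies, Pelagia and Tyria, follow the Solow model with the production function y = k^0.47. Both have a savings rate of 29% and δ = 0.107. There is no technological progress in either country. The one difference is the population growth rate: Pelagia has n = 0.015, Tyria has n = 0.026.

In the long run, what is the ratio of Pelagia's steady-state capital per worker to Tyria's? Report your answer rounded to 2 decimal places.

k*_P / k*_T ≈ 1.18

Steady-state k* = [s/(n + δ)]^(1/(1−α)), so the ratio is [ (s_P/(n + δ)_P) / (s_T/(n + δ)_T) ]^1.8868.
s_P/(n + δ)_P = 0.29/0.122 = 2.3770; s_T/(n + δ)_T = 0.29/0.133 = 2.1805.
Ratio = (2.3770/2.1805)^1.8868 = 1.0901^1.8868 ≈ 1.1768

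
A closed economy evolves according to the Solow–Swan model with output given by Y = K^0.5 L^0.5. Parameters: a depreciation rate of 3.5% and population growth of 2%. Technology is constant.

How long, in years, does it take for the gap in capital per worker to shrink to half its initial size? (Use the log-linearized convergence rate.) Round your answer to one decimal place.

Near the steady state the convergence rate is λ = (1 − α)(n + δ).
λ = (1 − 0.5) × 0.055 = 0.5 × 0.055 = 0.0275
Half-life = ln 2 / λ = 0.6931 / 0.0275 ≈ 25.20 years

t_½ ≈ 25.2 years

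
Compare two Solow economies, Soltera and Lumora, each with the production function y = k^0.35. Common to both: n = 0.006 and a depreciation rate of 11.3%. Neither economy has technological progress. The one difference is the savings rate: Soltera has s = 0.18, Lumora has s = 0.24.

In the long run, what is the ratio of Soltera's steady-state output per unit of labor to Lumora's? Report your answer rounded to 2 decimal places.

Steady-state y* = [s/(n + δ)]^(α/(1−α)), so the ratio is [ (s_S/(n + δ)_S) / (s_L/(n + δ)_L) ]^0.5385.
s_S/(n + δ)_S = 0.18/0.119 = 1.5126; s_L/(n + δ)_L = 0.24/0.119 = 2.0168.
Ratio = (1.5126/2.0168)^0.5385 = 0.7500^0.5385 ≈ 0.8565

ratio ≈ 0.86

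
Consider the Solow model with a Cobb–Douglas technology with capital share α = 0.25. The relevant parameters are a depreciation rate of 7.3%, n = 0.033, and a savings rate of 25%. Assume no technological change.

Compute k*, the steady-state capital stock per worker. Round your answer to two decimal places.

Steady state requires s·f(k) = (n + δ)·k, i.e. s·k^α = (n + δ)·k.
Rearranging, k^(1−α) = s / (n + δ).
k^0.75 = 0.25 / (0.033 + 0.073) = 0.25 / 0.106 = 2.3585
k* = 2.3585^(1/0.75) ≈ 3.1394

k* ≈ 3.14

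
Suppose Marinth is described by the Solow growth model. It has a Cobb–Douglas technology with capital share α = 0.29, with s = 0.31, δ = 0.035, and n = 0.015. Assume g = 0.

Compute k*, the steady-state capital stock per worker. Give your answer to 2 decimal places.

k* = 13.06

In steady state, investment equals break-even investment: s·k^α = (n + δ)·k.
Rearranging, k^(1−α) = s / (n + δ).
k^0.71 = 0.31 / (0.015 + 0.035) = 0.31 / 0.050 = 6.2000
k* = 6.2000^(1/0.71) ≈ 13.0631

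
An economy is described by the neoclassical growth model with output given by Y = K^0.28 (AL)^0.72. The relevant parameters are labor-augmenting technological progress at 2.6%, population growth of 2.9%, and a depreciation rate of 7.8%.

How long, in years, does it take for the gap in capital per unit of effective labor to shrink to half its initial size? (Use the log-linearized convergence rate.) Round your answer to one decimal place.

half-life ≈ 7.2 years

Near the steady state the convergence rate is λ = (1 − α)(n + g + δ).
λ = (1 − 0.28) × 0.133 = 0.72 × 0.133 = 0.09576
Half-life = ln 2 / λ = 0.6931 / 0.09576 ≈ 7.24 years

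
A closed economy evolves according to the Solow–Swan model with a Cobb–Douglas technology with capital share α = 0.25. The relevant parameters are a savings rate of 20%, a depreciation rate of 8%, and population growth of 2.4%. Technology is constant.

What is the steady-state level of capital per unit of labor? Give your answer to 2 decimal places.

Steady state requires s·f(k) = (n + δ)·k, i.e. s·k^α = (n + δ)·k.
Dividing both sides by k: k^(1−α) = s / (n + δ).
k^0.75 = 0.20 / (0.024 + 0.080) = 0.20 / 0.104 = 1.9231
k* = 1.9231^(1/0.75) ≈ 2.3915

k* = 2.39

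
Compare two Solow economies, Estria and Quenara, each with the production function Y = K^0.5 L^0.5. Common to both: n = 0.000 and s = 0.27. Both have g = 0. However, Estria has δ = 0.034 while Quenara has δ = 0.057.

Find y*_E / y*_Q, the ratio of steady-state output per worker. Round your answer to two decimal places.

Steady-state y* = [s/(n + δ)]^(α/(1−α)), so the ratio is [ (s_E/(n + δ)_E) / (s_Q/(n + δ)_Q) ]^1.
s_E/(n + δ)_E = 0.27/0.034 = 7.9412; s_Q/(n + δ)_Q = 0.27/0.057 = 4.7368.
Ratio = (7.9412/4.7368)^1 = 1.6765^1 ≈ 1.6765

ratio ≈ 1.68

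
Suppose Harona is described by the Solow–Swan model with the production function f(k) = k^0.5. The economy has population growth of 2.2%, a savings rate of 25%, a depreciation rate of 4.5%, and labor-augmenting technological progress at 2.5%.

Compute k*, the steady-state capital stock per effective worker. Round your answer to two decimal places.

k* = 7.38

In steady state, investment equals break-even investment: s·k^α = (n + g + δ)·k.
Rearranging, k^(1−α) = s / (n + g + δ).
k^0.5 = 0.25 / (0.022 + 0.025 + 0.045) = 0.25 / 0.092 = 2.7174
k* = 2.7174^(1/0.5) ≈ 7.3843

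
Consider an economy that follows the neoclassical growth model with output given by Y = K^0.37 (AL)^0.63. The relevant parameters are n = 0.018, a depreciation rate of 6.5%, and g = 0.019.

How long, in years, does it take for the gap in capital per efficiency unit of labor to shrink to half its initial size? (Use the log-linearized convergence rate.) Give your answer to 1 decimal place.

Near the steady state the convergence rate is λ = (1 − α)(n + g + δ).
λ = (1 − 0.37) × 0.102 = 0.63 × 0.102 = 0.06426
Half-life = ln 2 / λ = 0.6931 / 0.06426 ≈ 10.79 years

half-life ≈ 10.8 years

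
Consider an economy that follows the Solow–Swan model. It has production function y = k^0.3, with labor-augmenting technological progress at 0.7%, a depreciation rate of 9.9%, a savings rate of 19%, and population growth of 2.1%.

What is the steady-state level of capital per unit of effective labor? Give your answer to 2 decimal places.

At the steady state, Δk = 0, so s·k^α = (n + g + δ)·k.
Dividing both sides by k: k^(1−α) = s / (n + g + δ).
k^0.7 = 0.19 / (0.021 + 0.007 + 0.099) = 0.19 / 0.127 = 1.4961
k* = 1.4961^(1/0.7) ≈ 1.7780

k* = 1.78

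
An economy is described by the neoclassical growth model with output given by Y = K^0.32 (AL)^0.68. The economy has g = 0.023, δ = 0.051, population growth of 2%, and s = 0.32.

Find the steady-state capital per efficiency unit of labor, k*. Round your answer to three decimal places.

Steady state requires s·f(k) = (n + g + δ)·k, i.e. s·k^α = (n + g + δ)·k.
Dividing both sides by k: k^(1−α) = s / (n + g + δ).
k^0.68 = 0.32 / (0.020 + 0.023 + 0.051) = 0.32 / 0.094 = 3.4043
k* = 3.4043^(1/0.68) ≈ 6.0589

k* ≈ 6.059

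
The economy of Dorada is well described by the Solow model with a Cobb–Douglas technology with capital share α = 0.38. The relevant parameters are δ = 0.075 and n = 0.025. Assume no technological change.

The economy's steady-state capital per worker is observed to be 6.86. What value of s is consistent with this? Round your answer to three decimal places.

s ≈ 0.330

In steady state, investment equals break-even investment: s·k^α = (n + δ)·k.
So s / (n + δ) = (k*)^(1−α) = 6.86^0.62 = 3.3001.
Therefore s = 3.3001 × (n + δ) = 3.3001 × 0.100 = 0.3300.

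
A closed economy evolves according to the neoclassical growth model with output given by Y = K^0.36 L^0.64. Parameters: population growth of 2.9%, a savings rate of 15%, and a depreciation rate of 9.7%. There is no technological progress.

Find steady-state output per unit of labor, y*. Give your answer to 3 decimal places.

y* ≈ 1.103

In steady state, investment equals break-even investment: s·k^α = (n + δ)·k.
Dividing both sides by k: k^(1−α) = s / (n + δ).
k^0.64 = 0.15 / (0.029 + 0.097) = 0.15 / 0.126 = 1.1905
k* = 1.1905^(1/0.64) ≈ 1.3132
y* = (k*)^α = 1.3132^0.36 ≈ 1.1031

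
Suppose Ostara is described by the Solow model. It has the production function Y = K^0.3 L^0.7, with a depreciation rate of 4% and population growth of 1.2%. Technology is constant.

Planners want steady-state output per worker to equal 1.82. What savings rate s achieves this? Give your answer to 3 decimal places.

s ≈ 0.210

Steady state requires s·f(k) = (n + δ)·k, i.e. s·k^α = (n + δ)·k.
Since y* = [s/(n + δ)]^(α/(1−α)), we have s/(n + δ) = (y*)^((1−α)/α) = 1.82^2.3333 = 4.0441.
Therefore s = 4.0441 × (n + δ) = 4.0441 × 0.052 = 0.2103.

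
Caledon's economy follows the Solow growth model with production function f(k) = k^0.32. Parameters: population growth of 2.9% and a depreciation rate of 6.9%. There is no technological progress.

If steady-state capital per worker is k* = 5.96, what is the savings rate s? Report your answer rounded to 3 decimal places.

s ≈ 0.330

In steady state, investment equals break-even investment: s·k^α = (n + δ)·k.
So s / (n + δ) = (k*)^(1−α) = 5.96^0.68 = 3.3664.
Therefore s = 3.3664 × (n + δ) = 3.3664 × 0.098 = 0.3299.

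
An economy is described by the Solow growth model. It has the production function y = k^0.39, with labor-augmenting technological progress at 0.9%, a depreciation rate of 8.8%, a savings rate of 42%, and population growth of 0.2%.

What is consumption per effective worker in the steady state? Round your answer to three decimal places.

c* = 1.461

In steady state, investment equals break-even investment: s·k^α = (n + g + δ)·k.
Dividing both sides by k: k^(1−α) = s / (n + g + δ).
k^0.61 = 0.42 / (0.002 + 0.009 + 0.088) = 0.42 / 0.099 = 4.2424
k* = 4.2424^(1/0.61) ≈ 10.6874
y* = (k*)^α = 10.6874^0.39 ≈ 2.5192
c* = (1 − s)·y* = (1 − 0.42) × 2.5192 ≈ 1.4611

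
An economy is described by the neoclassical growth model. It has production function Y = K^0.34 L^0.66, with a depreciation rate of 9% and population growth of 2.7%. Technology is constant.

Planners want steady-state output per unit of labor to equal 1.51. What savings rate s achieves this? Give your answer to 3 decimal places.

At the steady state, Δk = 0, so s·k^α = (n + δ)·k.
Since y* = [s/(n + δ)]^(α/(1−α)), we have s/(n + δ) = (y*)^((1−α)/α) = 1.51^1.9412 = 2.2255.
Therefore s = 2.2255 × (n + δ) = 2.2255 × 0.117 = 0.2604.

s ≈ 0.260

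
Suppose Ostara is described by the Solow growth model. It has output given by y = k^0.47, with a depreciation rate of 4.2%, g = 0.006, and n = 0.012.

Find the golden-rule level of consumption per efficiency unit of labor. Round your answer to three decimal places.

c_gold ≈ 3.289

At the golden rule, f'(k) = n + g + δ, so α·k^(α−1) = n + g + δ and k_gold = (α/(n + g + δ))^(1/(1−α)).
k_gold = (0.47/0.060)^(1/0.53) = 7.8333^1.8868 ≈ 48.6066
c_gold = f(k_gold) − (n + g + δ)·k_gold = 6.2051 − 0.060×48.6066 ≈ 3.2887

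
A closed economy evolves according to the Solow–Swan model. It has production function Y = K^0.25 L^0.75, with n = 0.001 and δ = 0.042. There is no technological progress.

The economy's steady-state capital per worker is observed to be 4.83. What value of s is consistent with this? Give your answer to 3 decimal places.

s ≈ 0.140

Steady state requires s·f(k) = (n + δ)·k, i.e. s·k^α = (n + δ)·k.
So s / (n + δ) = (k*)^(1−α) = 4.83^0.75 = 3.2581.
Therefore s = 3.2581 × (n + δ) = 3.2581 × 0.043 = 0.1401.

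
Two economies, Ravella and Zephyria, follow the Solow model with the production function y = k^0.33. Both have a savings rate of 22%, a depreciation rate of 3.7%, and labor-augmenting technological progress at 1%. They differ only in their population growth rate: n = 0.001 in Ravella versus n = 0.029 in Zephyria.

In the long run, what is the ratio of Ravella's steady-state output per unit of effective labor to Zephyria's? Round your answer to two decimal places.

ratio ≈ 1.25

Steady-state y* = [s/(n + g + δ)]^(α/(1−α)), so the ratio is [ (s_R/(n + g + δ)_R) / (s_Z/(n + g + δ)_Z) ]^0.4925.
s_R/(n + g + δ)_R = 0.22/0.048 = 4.5833; s_Z/(n + g + δ)_Z = 0.22/0.076 = 2.8947.
Ratio = (4.5833/2.8947)^0.4925 = 1.5833^0.4925 ≈ 1.2540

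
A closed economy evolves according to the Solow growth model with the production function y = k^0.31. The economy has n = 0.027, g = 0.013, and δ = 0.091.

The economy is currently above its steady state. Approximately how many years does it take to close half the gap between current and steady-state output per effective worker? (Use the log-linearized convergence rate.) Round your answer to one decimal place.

half-life ≈ 7.7 years

Near the steady state the convergence rate is λ = (1 − α)(n + g + δ).
λ = (1 − 0.31) × 0.131 = 0.69 × 0.131 = 0.09039
Half-life = ln 2 / λ = 0.6931 / 0.09039 ≈ 7.67 years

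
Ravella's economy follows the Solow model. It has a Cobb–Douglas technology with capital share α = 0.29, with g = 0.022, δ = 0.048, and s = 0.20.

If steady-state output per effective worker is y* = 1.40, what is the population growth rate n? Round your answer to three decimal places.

Steady state requires s·f(k) = (n + g + δ)·k, i.e. s·k^α = (n + g + δ)·k.
Since y* = [s/(n + g + δ)]^(α/(1−α)), we have s/(n + g + δ) = (y*)^((1−α)/α) = 1.40^2.4483 = 2.2791.
Therefore n + g + δ = s / 2.2791 = 0.20 / 2.2791 = 0.0878, so n = 0.0878 − 0.070 = 0.0178.

n ≈ 0.018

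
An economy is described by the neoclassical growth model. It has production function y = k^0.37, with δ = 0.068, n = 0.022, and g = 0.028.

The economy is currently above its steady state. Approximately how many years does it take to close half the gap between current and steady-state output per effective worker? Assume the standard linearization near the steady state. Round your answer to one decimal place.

Near the steady state the convergence rate is λ = (1 − α)(n + g + δ).
λ = (1 − 0.37) × 0.118 = 0.63 × 0.118 = 0.07434
Half-life = ln 2 / λ = 0.6931 / 0.07434 ≈ 9.32 years

half-life ≈ 9.3 years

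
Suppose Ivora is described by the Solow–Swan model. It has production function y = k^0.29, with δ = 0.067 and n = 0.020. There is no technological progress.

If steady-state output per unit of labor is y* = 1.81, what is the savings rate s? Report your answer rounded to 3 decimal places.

Steady state requires s·f(k) = (n + δ)·k, i.e. s·k^α = (n + δ)·k.
Since y* = [s/(n + δ)]^(α/(1−α)), we have s/(n + δ) = (y*)^((1−α)/α) = 1.81^2.4483 = 4.2744.
Therefore s = 4.2744 × (n + δ) = 4.2744 × 0.087 = 0.3719.

s ≈ 0.372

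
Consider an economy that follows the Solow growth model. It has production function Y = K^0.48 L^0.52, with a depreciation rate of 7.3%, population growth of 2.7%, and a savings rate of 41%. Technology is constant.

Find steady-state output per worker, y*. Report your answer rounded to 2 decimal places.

Steady state requires s·f(k) = (n + δ)·k, i.e. s·k^α = (n + δ)·k.
Rearranging, k^(1−α) = s / (n + δ).
k^0.52 = 0.41 / (0.027 + 0.073) = 0.41 / 0.100 = 4.1000
k* = 4.1000^(1/0.52) ≈ 15.0810
y* = (k*)^α = 15.0810^0.48 ≈ 3.6783

y* = 3.68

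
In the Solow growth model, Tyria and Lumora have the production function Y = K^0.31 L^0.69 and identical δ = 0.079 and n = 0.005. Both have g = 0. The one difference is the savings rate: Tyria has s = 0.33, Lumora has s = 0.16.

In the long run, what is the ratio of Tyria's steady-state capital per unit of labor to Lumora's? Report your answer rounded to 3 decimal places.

ratio ≈ 2.855

Steady-state k* = [s/(n + δ)]^(1/(1−α)), so the ratio is [ (s_T/(n + δ)_T) / (s_L/(n + δ)_L) ]^1.4493.
s_T/(n + δ)_T = 0.33/0.084 = 3.9286; s_L/(n + δ)_L = 0.16/0.084 = 1.9048.
Ratio = (3.9286/1.9048)^1.4493 = 2.0625^1.4493 ≈ 2.8553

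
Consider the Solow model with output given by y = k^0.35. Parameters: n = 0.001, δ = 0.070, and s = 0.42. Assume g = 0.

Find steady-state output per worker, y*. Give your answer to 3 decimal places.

y* = 2.604

In steady state, investment equals break-even investment: s·k^α = (n + δ)·k.
Dividing both sides by k: k^(1−α) = s / (n + δ).
k^0.65 = 0.42 / (0.001 + 0.070) = 0.42 / 0.071 = 5.9155
k* = 5.9155^(1/0.65) ≈ 15.4056
y* = (k*)^α = 15.4056^0.35 ≈ 2.6043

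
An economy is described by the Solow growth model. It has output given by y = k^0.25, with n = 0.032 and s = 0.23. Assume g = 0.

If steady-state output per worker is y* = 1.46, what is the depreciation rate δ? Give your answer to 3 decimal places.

In steady state, investment equals break-even investment: s·k^α = (n + δ)·k.
Since y* = [s/(n + δ)]^(α/(1−α)), we have s/(n + δ) = (y*)^((1−α)/α) = 1.46^3 = 3.1121.
Therefore n + δ = s / 3.1121 = 0.23 / 3.1121 = 0.0739, so δ = 0.0739 − 0.032 = 0.0419.

δ ≈ 0.042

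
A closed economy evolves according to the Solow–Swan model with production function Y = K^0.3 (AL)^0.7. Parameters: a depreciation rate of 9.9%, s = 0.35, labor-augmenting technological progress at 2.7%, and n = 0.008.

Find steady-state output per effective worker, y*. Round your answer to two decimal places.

y* ≈ 1.51

Steady state requires s·f(k) = (n + g + δ)·k, i.e. s·k^α = (n + g + δ)·k.
Rearranging, k^(1−α) = s / (n + g + δ).
k^0.7 = 0.35 / (0.008 + 0.027 + 0.099) = 0.35 / 0.134 = 2.6119
k* = 2.6119^(1/0.7) ≈ 3.9414
y* = (k*)^α = 3.9414^0.3 ≈ 1.5090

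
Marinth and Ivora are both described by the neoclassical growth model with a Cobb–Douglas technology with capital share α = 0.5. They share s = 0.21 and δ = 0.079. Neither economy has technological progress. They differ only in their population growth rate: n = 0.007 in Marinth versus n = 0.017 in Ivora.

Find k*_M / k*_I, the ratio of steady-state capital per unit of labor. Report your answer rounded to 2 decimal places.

k*_M / k*_I ≈ 1.25

Steady-state k* = [s/(n + δ)]^(1/(1−α)), so the ratio is [ (s_M/(n + δ)_M) / (s_I/(n + δ)_I) ]^2.
s_M/(n + δ)_M = 0.21/0.086 = 2.4419; s_I/(n + δ)_I = 0.21/0.096 = 2.1875.
Ratio = (2.4419/2.1875)^2 = 1.1163^2 ≈ 1.2461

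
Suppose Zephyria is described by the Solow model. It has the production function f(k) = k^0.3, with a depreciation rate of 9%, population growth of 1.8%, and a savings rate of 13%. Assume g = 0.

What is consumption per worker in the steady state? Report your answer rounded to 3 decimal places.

c* = 0.942

Steady state requires s·f(k) = (n + δ)·k, i.e. s·k^α = (n + δ)·k.
Rearranging, k^(1−α) = s / (n + δ).
k^0.7 = 0.13 / (0.018 + 0.090) = 0.13 / 0.108 = 1.2037
k* = 1.2037^(1/0.7) ≈ 1.3032
y* = (k*)^α = 1.3032^0.3 ≈ 1.0827
c* = (1 − s)·y* = (1 − 0.13) × 1.0827 ≈ 0.9419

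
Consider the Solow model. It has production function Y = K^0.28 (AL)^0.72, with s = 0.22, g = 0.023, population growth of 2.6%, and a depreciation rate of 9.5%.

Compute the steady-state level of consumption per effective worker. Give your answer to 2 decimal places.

In steady state, investment equals break-even investment: s·k^α = (n + g + δ)·k.
Dividing both sides by k: k^(1−α) = s / (n + g + δ).
k^0.72 = 0.22 / (0.026 + 0.023 + 0.095) = 0.22 / 0.144 = 1.5278
k* = 1.5278^(1/0.72) ≈ 1.8016
y* = (k*)^α = 1.8016^0.28 ≈ 1.1792
c* = (1 − s)·y* = (1 − 0.22) × 1.1792 ≈ 0.9198

c* ≈ 0.92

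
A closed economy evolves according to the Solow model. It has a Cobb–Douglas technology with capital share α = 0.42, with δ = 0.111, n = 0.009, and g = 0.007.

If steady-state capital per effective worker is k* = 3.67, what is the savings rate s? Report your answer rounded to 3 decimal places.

Steady state requires s·f(k) = (n + g + δ)·k, i.e. s·k^α = (n + g + δ)·k.
So s / (n + g + δ) = (k*)^(1−α) = 3.67^0.58 = 2.1257.
Therefore s = 2.1257 × (n + g + δ) = 2.1257 × 0.127 = 0.2700.

s ≈ 0.270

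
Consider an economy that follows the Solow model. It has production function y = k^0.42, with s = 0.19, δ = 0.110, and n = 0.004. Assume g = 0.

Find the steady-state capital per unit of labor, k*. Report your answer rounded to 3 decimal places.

In steady state, investment equals break-even investment: s·k^α = (n + δ)·k.
Rearranging, k^(1−α) = s / (n + δ).
k^0.58 = 0.19 / (0.004 + 0.110) = 0.19 / 0.114 = 1.6667
k* = 1.6667^(1/0.58) ≈ 2.4128

k* = 2.413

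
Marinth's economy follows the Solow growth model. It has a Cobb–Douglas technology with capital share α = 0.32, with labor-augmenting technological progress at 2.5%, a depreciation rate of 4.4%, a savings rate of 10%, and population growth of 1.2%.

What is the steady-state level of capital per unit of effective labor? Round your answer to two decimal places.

At the steady state, Δk = 0, so s·k^α = (n + g + δ)·k.
Rearranging, k^(1−α) = s / (n + g + δ).
k^0.68 = 0.10 / (0.012 + 0.025 + 0.044) = 0.10 / 0.081 = 1.2346
k* = 1.2346^(1/0.68) ≈ 1.3633

k* = 1.36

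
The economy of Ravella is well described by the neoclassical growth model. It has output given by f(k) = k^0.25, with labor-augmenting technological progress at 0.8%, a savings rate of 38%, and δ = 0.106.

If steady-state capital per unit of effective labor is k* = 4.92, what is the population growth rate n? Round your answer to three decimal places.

In steady state, investment equals break-even investment: s·k^α = (n + g + δ)·k.
So s / (n + g + δ) = (k*)^(1−α) = 4.92^0.75 = 3.3035.
Therefore n + g + δ = s / 3.3035 = 0.38 / 3.3035 = 0.1150, so n = 0.1150 − 0.114 = 0.0010.

n ≈ 0.001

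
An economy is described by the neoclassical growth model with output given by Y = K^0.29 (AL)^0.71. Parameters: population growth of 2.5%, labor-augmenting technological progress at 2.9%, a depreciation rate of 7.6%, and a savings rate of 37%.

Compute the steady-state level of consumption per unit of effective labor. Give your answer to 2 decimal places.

Steady state requires s·f(k) = (n + g + δ)·k, i.e. s·k^α = (n + g + δ)·k.
Dividing both sides by k: k^(1−α) = s / (n + g + δ).
k^0.71 = 0.37 / (0.025 + 0.029 + 0.076) = 0.37 / 0.130 = 2.8462
k* = 2.8462^(1/0.71) ≈ 4.3633
y* = (k*)^α = 4.3633^0.29 ≈ 1.5330
c* = (1 − s)·y* = (1 − 0.37) × 1.5330 ≈ 0.9658

c* = 0.97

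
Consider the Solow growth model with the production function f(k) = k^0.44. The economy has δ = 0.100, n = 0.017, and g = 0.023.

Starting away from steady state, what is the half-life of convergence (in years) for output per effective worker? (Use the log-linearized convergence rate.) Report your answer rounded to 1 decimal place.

Near the steady state the convergence rate is λ = (1 − α)(n + g + δ).
λ = (1 − 0.44) × 0.140 = 0.56 × 0.140 = 0.0784
Half-life = ln 2 / λ = 0.6931 / 0.0784 ≈ 8.84 years

t_½ ≈ 8.8 years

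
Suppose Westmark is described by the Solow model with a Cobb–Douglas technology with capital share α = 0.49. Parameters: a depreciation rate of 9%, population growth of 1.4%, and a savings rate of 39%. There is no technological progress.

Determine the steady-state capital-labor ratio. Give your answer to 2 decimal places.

k* ≈ 13.35

In steady state, investment equals break-even investment: s·k^α = (n + δ)·k.
Dividing both sides by k: k^(1−α) = s / (n + δ).
k^0.51 = 0.39 / (0.014 + 0.090) = 0.39 / 0.104 = 3.7500
k* = 3.7500^(1/0.51) ≈ 13.3522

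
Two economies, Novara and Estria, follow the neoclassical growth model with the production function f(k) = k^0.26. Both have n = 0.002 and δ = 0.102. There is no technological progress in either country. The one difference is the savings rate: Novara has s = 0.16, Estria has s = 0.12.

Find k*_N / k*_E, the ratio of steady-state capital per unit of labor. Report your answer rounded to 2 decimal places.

Steady-state k* = [s/(n + δ)]^(1/(1−α)), so the ratio is [ (s_N/(n + δ)_N) / (s_E/(n + δ)_E) ]^1.3514.
s_N/(n + δ)_N = 0.16/0.104 = 1.5385; s_E/(n + δ)_E = 0.12/0.104 = 1.1538.
Ratio = (1.5385/1.1538)^1.3514 = 1.3334^1.3514 ≈ 1.4753

ratio ≈ 1.48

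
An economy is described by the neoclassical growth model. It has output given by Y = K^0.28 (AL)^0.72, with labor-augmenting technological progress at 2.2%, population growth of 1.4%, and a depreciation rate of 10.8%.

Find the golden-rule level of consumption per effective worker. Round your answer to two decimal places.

At the golden rule, f'(k) = n + g + δ, so α·k^(α−1) = n + g + δ and k_gold = (α/(n + g + δ))^(1/(1−α)).
k_gold = (0.28/0.144)^(1/0.72) = 1.9444^1.3889 ≈ 2.5182
c_gold = f(k_gold) − (n + g + δ)·k_gold = 1.2951 − 0.144×2.5182 ≈ 0.9325

c_gold ≈ 0.93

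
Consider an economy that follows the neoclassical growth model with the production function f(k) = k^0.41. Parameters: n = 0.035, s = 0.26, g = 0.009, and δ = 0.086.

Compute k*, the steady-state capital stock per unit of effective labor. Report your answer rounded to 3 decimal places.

k* = 3.238

In steady state, investment equals break-even investment: s·k^α = (n + g + δ)·k.
Dividing both sides by k: k^(1−α) = s / (n + g + δ).
k^0.59 = 0.26 / (0.035 + 0.009 + 0.086) = 0.26 / 0.130 = 2.0000
k* = 2.0000^(1/0.59) ≈ 3.2376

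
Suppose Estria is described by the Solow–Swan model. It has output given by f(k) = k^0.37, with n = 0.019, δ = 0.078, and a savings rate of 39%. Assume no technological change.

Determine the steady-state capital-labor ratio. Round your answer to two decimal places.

k* ≈ 9.10

In steady state, investment equals break-even investment: s·k^α = (n + δ)·k.
Rearranging, k^(1−α) = s / (n + δ).
k^0.63 = 0.39 / (0.019 + 0.078) = 0.39 / 0.097 = 4.0206
k* = 4.0206^(1/0.63) ≈ 9.1032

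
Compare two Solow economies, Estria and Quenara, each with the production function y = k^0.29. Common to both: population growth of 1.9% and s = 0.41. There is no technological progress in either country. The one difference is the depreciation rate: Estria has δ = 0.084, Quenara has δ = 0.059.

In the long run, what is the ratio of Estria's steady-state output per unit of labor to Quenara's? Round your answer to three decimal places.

ratio ≈ 0.893

Steady-state y* = [s/(n + δ)]^(α/(1−α)), so the ratio is [ (s_E/(n + δ)_E) / (s_Q/(n + δ)_Q) ]^0.4085.
s_E/(n + δ)_E = 0.41/0.103 = 3.9806; s_Q/(n + δ)_Q = 0.41/0.078 = 5.2564.
Ratio = (3.9806/5.2564)^0.4085 = 0.7573^0.4085 ≈ 0.8926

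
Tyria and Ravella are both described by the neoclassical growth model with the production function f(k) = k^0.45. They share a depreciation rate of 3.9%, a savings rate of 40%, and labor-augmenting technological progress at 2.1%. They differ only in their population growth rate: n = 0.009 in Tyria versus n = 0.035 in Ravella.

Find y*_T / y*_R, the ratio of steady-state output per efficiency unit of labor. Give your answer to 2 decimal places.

ratio ≈ 1.30

Steady-state y* = [s/(n + g + δ)]^(α/(1−α)), so the ratio is [ (s_T/(n + g + δ)_T) / (s_R/(n + g + δ)_R) ]^0.8182.
s_T/(n + g + δ)_T = 0.40/0.069 = 5.7971; s_R/(n + g + δ)_R = 0.40/0.095 = 4.2105.
Ratio = (5.7971/4.2105)^0.8182 = 1.3768^0.8182 ≈ 1.2990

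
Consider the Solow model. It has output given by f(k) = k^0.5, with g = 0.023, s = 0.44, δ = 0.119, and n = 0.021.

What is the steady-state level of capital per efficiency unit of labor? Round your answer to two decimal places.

At the steady state, Δk = 0, so s·k^α = (n + g + δ)·k.
Dividing both sides by k: k^(1−α) = s / (n + g + δ).
k^0.5 = 0.44 / (0.021 + 0.023 + 0.119) = 0.44 / 0.163 = 2.6994
k* = 2.6994^(1/0.5) ≈ 7.2868

k* ≈ 7.29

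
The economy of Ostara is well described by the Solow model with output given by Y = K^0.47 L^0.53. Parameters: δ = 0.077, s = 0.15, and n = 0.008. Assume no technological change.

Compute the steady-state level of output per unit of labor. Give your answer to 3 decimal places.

y* ≈ 1.655

At the steady state, Δk = 0, so s·k^α = (n + δ)·k.
Dividing both sides by k: k^(1−α) = s / (n + δ).
k^0.53 = 0.15 / (0.008 + 0.077) = 0.15 / 0.085 = 1.7647
k* = 1.7647^(1/0.53) ≈ 2.9202
y* = (k*)^α = 2.9202^0.47 ≈ 1.6548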